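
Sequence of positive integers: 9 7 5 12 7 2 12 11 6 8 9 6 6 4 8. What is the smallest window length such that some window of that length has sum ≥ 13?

2

add 9: running sum 9 < 13
add 7: shortest ending here [9, 7] sum 16, len 2
add 5: shortest ending here [9, 7, 5] sum 21, len 3
add 12: shortest ending here [5, 12] sum 17, len 2
add 7: shortest ending here [12, 7] sum 19, len 2
add 2: shortest ending here [12, 7, 2] sum 21, len 3
add 12: shortest ending here [2, 12] sum 14, len 2
add 11: shortest ending here [12, 11] sum 23, len 2
add 6: shortest ending here [11, 6] sum 17, len 2
add 8: shortest ending here [6, 8] sum 14, len 2
add 9: shortest ending here [8, 9] sum 17, len 2
add 6: shortest ending here [9, 6] sum 15, len 2
add 6: shortest ending here [9, 6, 6] sum 21, len 3
add 4: shortest ending here [6, 6, 4] sum 16, len 3
add 8: shortest ending here [6, 4, 8] sum 18, len 3
Shortest qualifying length: 2.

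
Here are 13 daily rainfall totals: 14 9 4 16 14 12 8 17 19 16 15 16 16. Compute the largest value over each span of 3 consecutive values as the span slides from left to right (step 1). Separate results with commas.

14, 16, 16, 16, 14, 17, 19, 19, 19, 16, 16

(14, 9, 4) → max 14
(9, 4, 16) → max 16
(4, 16, 14) → max 16
(16, 14, 12) → max 16
(14, 12, 8) → max 14
(12, 8, 17) → max 17
(8, 17, 19) → max 19
(17, 19, 16) → max 19
(19, 16, 15) → max 19
(16, 15, 16) → max 16
(15, 16, 16) → max 16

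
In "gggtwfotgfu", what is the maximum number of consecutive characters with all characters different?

5

[g] len 1
[g] len 1
[g] len 1
[g, t] len 2
[g, t, w] len 3
[g, t, w, f] len 4
[g, t, w, f, o] len 5
[w, f, o, t] len 4
[w, f, o, t, g] len 5
[o, t, g, f] len 4
[o, t, g, f, u] len 5
Longest all-distinct length: 5.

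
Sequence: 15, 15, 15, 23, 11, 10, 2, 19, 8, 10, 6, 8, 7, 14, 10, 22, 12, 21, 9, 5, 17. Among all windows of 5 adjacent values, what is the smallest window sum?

39

(15, 15, 15, 23, 11) → sum 79
(15, 15, 23, 11, 10) → sum 74
(15, 23, 11, 10, 2) → sum 61
(23, 11, 10, 2, 19) → sum 65
(11, 10, 2, 19, 8) → sum 50
(10, 2, 19, 8, 10) → sum 49
(2, 19, 8, 10, 6) → sum 45
(19, 8, 10, 6, 8) → sum 51
(8, 10, 6, 8, 7) → sum 39
(10, 6, 8, 7, 14) → sum 45
(6, 8, 7, 14, 10) → sum 45
(8, 7, 14, 10, 22) → sum 61
(7, 14, 10, 22, 12) → sum 65
(14, 10, 22, 12, 21) → sum 79
(10, 22, 12, 21, 9) → sum 74
(22, 12, 21, 9, 5) → sum 69
(12, 21, 9, 5, 17) → sum 64
Smallest of these is 39.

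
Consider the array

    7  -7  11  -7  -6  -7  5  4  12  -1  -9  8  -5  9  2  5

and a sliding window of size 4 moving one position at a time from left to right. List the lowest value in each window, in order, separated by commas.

7 -7 11 -7 → min -7
-7 11 -7 -6 → min -7
11 -7 -6 -7 → min -7
-7 -6 -7 5 → min -7
-6 -7 5 4 → min -7
-7 5 4 12 → min -7
5 4 12 -1 → min -1
4 12 -1 -9 → min -9
12 -1 -9 8 → min -9
-1 -9 8 -5 → min -9
-9 8 -5 9 → min -9
8 -5 9 2 → min -5
-5 9 2 5 → min -5

-7, -7, -7, -7, -7, -7, -1, -9, -9, -9, -9, -5, -5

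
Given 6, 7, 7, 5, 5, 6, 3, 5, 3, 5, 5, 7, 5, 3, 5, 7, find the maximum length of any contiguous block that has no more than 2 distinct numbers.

[6] 1 distinct, len 1
[6, 7] 2 distinct, len 2
[6, 7, 7] 2 distinct, len 3
[7, 7, 5] 2 distinct, len 3
[7, 7, 5, 5] 2 distinct, len 4
[5, 5, 6] 2 distinct, len 3
[6, 3] 2 distinct, len 2
[3, 5] 2 distinct, len 2
[3, 5, 3] 2 distinct, len 3
[3, 5, 3, 5] 2 distinct, len 4
[3, 5, 3, 5, 5] 2 distinct, len 5
[5, 5, 7] 2 distinct, len 3
[5, 5, 7, 5] 2 distinct, len 4
[5, 3] 2 distinct, len 2
[5, 3, 5] 2 distinct, len 3
[5, 7] 2 distinct, len 2
Longest length with ≤2 distinct: 5.

5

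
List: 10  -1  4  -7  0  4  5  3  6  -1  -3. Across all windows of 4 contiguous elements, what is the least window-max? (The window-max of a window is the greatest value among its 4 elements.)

10 -1 4 -7 → max 10
-1 4 -7 0 → max 4
4 -7 0 4 → max 4
-7 0 4 5 → max 5
0 4 5 3 → max 5
4 5 3 6 → max 6
5 3 6 -1 → max 6
3 6 -1 -3 → max 6
Least of these is 4.

4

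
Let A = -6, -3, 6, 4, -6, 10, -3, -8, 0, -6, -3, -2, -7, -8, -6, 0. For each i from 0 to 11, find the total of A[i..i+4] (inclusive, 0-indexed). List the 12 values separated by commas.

-5, 11, 11, -3, -7, -7, -20, -19, -18, -26, -26, -23

Sliding a size-5 window across the 16 values:
(-6, -3, 6, 4, -6) → sum -5
(-3, 6, 4, -6, 10) → sum 11
(6, 4, -6, 10, -3) → sum 11
(4, -6, 10, -3, -8) → sum -3
(-6, 10, -3, -8, 0) → sum -7
(10, -3, -8, 0, -6) → sum -7
(-3, -8, 0, -6, -3) → sum -20
(-8, 0, -6, -3, -2) → sum -19
(0, -6, -3, -2, -7) → sum -18
(-6, -3, -2, -7, -8) → sum -26
(-3, -2, -7, -8, -6) → sum -26
(-2, -7, -8, -6, 0) → sum -23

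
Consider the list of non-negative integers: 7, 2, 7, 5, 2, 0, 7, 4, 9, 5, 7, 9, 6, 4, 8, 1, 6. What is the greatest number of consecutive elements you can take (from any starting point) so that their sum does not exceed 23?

6

→ 7: sum 7, len 1
→ 2: sum 9, len 2
→ 7: sum 16, len 3
→ 5: sum 21, len 4
→ 2: sum 23, len 5
→ 0: sum 23, len 6
→ 7 (dropped 7): sum 23, len 6
→ 4 (dropped 2, 7): sum 18, len 5
→ 9 (dropped 5): sum 22, len 5
→ 5 (dropped 2, 0, 7): sum 18, len 3
→ 7 (dropped 4): sum 21, len 3
→ 9 (dropped 9): sum 21, len 3
→ 6 (dropped 5): sum 22, len 3
→ 4 (dropped 7): sum 19, len 3
→ 8 (dropped 9): sum 18, len 3
→ 1: sum 19, len 4
→ 6 (dropped 6): sum 19, len 4
Longest length seen: 6.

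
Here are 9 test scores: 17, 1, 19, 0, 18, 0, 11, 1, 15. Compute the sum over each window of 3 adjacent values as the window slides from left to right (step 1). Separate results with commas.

37, 20, 37, 18, 29, 12, 27

17 1 19 → sum 37
1 19 0 → sum 20
19 0 18 → sum 37
0 18 0 → sum 18
18 0 11 → sum 29
0 11 1 → sum 12
11 1 15 → sum 27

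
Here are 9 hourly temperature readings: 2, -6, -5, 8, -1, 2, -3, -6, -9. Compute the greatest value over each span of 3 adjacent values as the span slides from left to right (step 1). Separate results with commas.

(2, -6, -5) → max 2
(-6, -5, 8) → max 8
(-5, 8, -1) → max 8
(8, -1, 2) → max 8
(-1, 2, -3) → max 2
(2, -3, -6) → max 2
(-3, -6, -9) → max -3

2, 8, 8, 8, 2, 2, -3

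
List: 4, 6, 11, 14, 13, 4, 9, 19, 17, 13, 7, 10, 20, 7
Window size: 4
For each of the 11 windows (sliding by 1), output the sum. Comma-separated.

35, 44, 42, 40, 45, 49, 58, 56, 47, 50, 44

(4, 6, 11, 14) → sum 35
(6, 11, 14, 13) → sum 44
(11, 14, 13, 4) → sum 42
(14, 13, 4, 9) → sum 40
(13, 4, 9, 19) → sum 45
(4, 9, 19, 17) → sum 49
(9, 19, 17, 13) → sum 58
(19, 17, 13, 7) → sum 56
(17, 13, 7, 10) → sum 47
(13, 7, 10, 20) → sum 50
(7, 10, 20, 7) → sum 44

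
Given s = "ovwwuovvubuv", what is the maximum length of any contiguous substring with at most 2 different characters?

add o: window [o] (1 distinct), len 1
add v: window [o, v] (2 distinct), len 2
add w: window [v, w] (2 distinct), len 2
add w: window [v, w, w] (2 distinct), len 3
add u: window [w, w, u] (2 distinct), len 3
add o: window [u, o] (2 distinct), len 2
add v: window [o, v] (2 distinct), len 2
add v: window [o, v, v] (2 distinct), len 3
add u: window [v, v, u] (2 distinct), len 3
add b: window [u, b] (2 distinct), len 2
add u: window [u, b, u] (2 distinct), len 3
add v: window [u, v] (2 distinct), len 2
Longest length with ≤2 distinct: 3.

3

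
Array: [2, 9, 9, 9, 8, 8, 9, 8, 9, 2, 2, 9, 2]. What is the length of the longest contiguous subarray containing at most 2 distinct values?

[2] 1 distinct, len 1
[2, 9] 2 distinct, len 2
[2, 9, 9] 2 distinct, len 3
[2, 9, 9, 9] 2 distinct, len 4
[9, 9, 9, 8] 2 distinct, len 4
[9, 9, 9, 8, 8] 2 distinct, len 5
[9, 9, 9, 8, 8, 9] 2 distinct, len 6
[9, 9, 9, 8, 8, 9, 8] 2 distinct, len 7
[9, 9, 9, 8, 8, 9, 8, 9] 2 distinct, len 8
[9, 2] 2 distinct, len 2
[9, 2, 2] 2 distinct, len 3
[9, 2, 2, 9] 2 distinct, len 4
[9, 2, 2, 9, 2] 2 distinct, len 5
Longest length with ≤2 distinct: 8.

8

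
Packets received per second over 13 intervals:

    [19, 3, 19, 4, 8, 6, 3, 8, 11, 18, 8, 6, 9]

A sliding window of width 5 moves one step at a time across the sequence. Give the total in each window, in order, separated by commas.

53, 40, 40, 29, 36, 46, 48, 51, 52

(19, 3, 19, 4, 8) → sum 53
(3, 19, 4, 8, 6) → sum 40
(19, 4, 8, 6, 3) → sum 40
(4, 8, 6, 3, 8) → sum 29
(8, 6, 3, 8, 11) → sum 36
(6, 3, 8, 11, 18) → sum 46
(3, 8, 11, 18, 8) → sum 48
(8, 11, 18, 8, 6) → sum 51
(11, 18, 8, 6, 9) → sum 52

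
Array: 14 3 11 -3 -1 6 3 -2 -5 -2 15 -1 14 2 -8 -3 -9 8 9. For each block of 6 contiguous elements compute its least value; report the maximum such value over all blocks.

-3

Window mins for each of the 14 positions:
(14, 3, 11, -3, -1, 6) → min -3
(3, 11, -3, -1, 6, 3) → min -3
(11, -3, -1, 6, 3, -2) → min -3
(-3, -1, 6, 3, -2, -5) → min -5
(-1, 6, 3, -2, -5, -2) → min -5
(6, 3, -2, -5, -2, 15) → min -5
(3, -2, -5, -2, 15, -1) → min -5
(-2, -5, -2, 15, -1, 14) → min -5
(-5, -2, 15, -1, 14, 2) → min -5
(-2, 15, -1, 14, 2, -8) → min -8
(15, -1, 14, 2, -8, -3) → min -8
(-1, 14, 2, -8, -3, -9) → min -9
(14, 2, -8, -3, -9, 8) → min -9
(2, -8, -3, -9, 8, 9) → min -9
Maximum of these is -3.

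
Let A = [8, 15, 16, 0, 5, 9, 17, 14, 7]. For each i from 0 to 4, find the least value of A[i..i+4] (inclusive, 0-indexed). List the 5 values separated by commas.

[8, 15, 16, 0, 5] → min 0
[15, 16, 0, 5, 9] → min 0
[16, 0, 5, 9, 17] → min 0
[0, 5, 9, 17, 14] → min 0
[5, 9, 17, 14, 7] → min 5

0, 0, 0, 0, 5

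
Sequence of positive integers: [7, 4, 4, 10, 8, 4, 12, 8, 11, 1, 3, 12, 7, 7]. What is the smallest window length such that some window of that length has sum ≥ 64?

add 7: running sum 7 < 64
add 4: running sum 11 < 64
add 4: running sum 15 < 64
add 10: running sum 25 < 64
add 8: running sum 33 < 64
add 4: running sum 37 < 64
add 12: running sum 49 < 64
add 8: running sum 57 < 64
add 11: shortest ending here [7, 4, 4, 10, 8, 4, 12, 8, 11] sum 68, len 9
add 1: shortest ending here [7, 4, 4, 10, 8, 4, 12, 8, 11, 1] sum 69, len 10
add 3: shortest ending here [4, 4, 10, 8, 4, 12, 8, 11, 1, 3] sum 65, len 10
add 12: shortest ending here [10, 8, 4, 12, 8, 11, 1, 3, 12] sum 69, len 9
add 7: shortest ending here [8, 4, 12, 8, 11, 1, 3, 12, 7] sum 66, len 9
add 7: shortest ending here [4, 12, 8, 11, 1, 3, 12, 7, 7] sum 65, len 9
Shortest qualifying length: 9.

9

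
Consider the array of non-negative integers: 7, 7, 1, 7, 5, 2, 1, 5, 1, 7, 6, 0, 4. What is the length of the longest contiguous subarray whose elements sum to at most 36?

Extend to the right; shrink from the left whenever the sum exceeds 36:
→ 7: sum 7, len 1
→ 7: sum 14, len 2
→ 1: sum 15, len 3
→ 7: sum 22, len 4
→ 5: sum 27, len 5
→ 2: sum 29, len 6
→ 1: sum 30, len 7
→ 5: sum 35, len 8
→ 1: sum 36, len 9
→ 7 (dropped 7): sum 36, len 9
→ 6 (dropped 7): sum 35, len 9
→ 0: sum 35, len 10
→ 4 (dropped 1, 7): sum 31, len 9
Longest length seen: 10.

10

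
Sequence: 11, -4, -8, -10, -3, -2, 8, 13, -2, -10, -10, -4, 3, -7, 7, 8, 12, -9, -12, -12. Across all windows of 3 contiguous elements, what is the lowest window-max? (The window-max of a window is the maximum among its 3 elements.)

-9

Each size-3 window and its max:
11 -4 -8 → max 11
-4 -8 -10 → max -4
-8 -10 -3 → max -3
-10 -3 -2 → max -2
-3 -2 8 → max 8
-2 8 13 → max 13
8 13 -2 → max 13
13 -2 -10 → max 13
-2 -10 -10 → max -2
-10 -10 -4 → max -4
-10 -4 3 → max 3
-4 3 -7 → max 3
3 -7 7 → max 7
-7 7 8 → max 8
7 8 12 → max 12
8 12 -9 → max 12
12 -9 -12 → max 12
-9 -12 -12 → max -9
Lowest of these is -9.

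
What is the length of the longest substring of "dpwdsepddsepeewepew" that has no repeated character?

5

add d: [d] len 1
add p: [d, p] len 2
add w: [d, p, w] len 3
add d (repeat d, move left end past it): [p, w, d] len 3
add s: [p, w, d, s] len 4
add e: [p, w, d, s, e] len 5
add p (repeat p, move left end past it): [w, d, s, e, p] len 5
add d (repeat d, move left end past it): [s, e, p, d] len 4
add d (repeat d, move left end past it): [d] len 1
add s: [d, s] len 2
add e: [d, s, e] len 3
add p: [d, s, e, p] len 4
add e (repeat e, move left end past it): [p, e] len 2
add e (repeat e, move left end past it): [e] len 1
add w: [e, w] len 2
add e (repeat e, move left end past it): [w, e] len 2
add p: [w, e, p] len 3
add e (repeat e, move left end past it): [p, e] len 2
add w: [p, e, w] len 3
Longest all-distinct length: 5.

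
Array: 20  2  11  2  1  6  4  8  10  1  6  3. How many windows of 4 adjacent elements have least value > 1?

(20, 2, 11, 2) → min 2  > 1 ✓
(2, 11, 2, 1) → min 1
(11, 2, 1, 6) → min 1
(2, 1, 6, 4) → min 1
(1, 6, 4, 8) → min 1
(6, 4, 8, 10) → min 4  > 1 ✓
(4, 8, 10, 1) → min 1
(8, 10, 1, 6) → min 1
(10, 1, 6, 3) → min 1
2 windows satisfy the condition.

2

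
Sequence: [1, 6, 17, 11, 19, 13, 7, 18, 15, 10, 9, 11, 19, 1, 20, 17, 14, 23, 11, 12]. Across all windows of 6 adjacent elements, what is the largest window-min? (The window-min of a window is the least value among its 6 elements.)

11

(1, 6, 17, 11, 19, 13) → min 1
(6, 17, 11, 19, 13, 7) → min 6
(17, 11, 19, 13, 7, 18) → min 7
(11, 19, 13, 7, 18, 15) → min 7
(19, 13, 7, 18, 15, 10) → min 7
(13, 7, 18, 15, 10, 9) → min 7
(7, 18, 15, 10, 9, 11) → min 7
(18, 15, 10, 9, 11, 19) → min 9
(15, 10, 9, 11, 19, 1) → min 1
(10, 9, 11, 19, 1, 20) → min 1
(9, 11, 19, 1, 20, 17) → min 1
(11, 19, 1, 20, 17, 14) → min 1
(19, 1, 20, 17, 14, 23) → min 1
(1, 20, 17, 14, 23, 11) → min 1
(20, 17, 14, 23, 11, 12) → min 11
Largest of these is 11.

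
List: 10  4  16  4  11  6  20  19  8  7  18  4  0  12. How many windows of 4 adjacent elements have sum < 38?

6

[10, 4, 16, 4] → sum 34  < 38 ✓
[4, 16, 4, 11] → sum 35  < 38 ✓
[16, 4, 11, 6] → sum 37  < 38 ✓
[4, 11, 6, 20] → sum 41
[11, 6, 20, 19] → sum 56
[6, 20, 19, 8] → sum 53
[20, 19, 8, 7] → sum 54
[19, 8, 7, 18] → sum 52
[8, 7, 18, 4] → sum 37  < 38 ✓
[7, 18, 4, 0] → sum 29  < 38 ✓
[18, 4, 0, 12] → sum 34  < 38 ✓
6 windows satisfy the condition.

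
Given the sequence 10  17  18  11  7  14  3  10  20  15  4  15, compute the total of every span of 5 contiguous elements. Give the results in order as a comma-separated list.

10 17 18 11 7 → sum 63
17 18 11 7 14 → sum 67
18 11 7 14 3 → sum 53
11 7 14 3 10 → sum 45
7 14 3 10 20 → sum 54
14 3 10 20 15 → sum 62
3 10 20 15 4 → sum 52
10 20 15 4 15 → sum 64

63, 67, 53, 45, 54, 62, 52, 64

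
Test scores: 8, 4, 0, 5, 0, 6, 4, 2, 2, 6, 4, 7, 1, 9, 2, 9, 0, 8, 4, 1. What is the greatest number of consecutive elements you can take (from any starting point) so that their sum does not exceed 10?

Extend to the right; shrink from the left whenever the sum exceeds 10:
add 8: [8] sum 8, len 1
add 4: [4] sum 4, len 1
add 0: [4, 0] sum 4, len 2
add 5: [4, 0, 5] sum 9, len 3
add 0: [4, 0, 5, 0] sum 9, len 4
add 6: [0, 6] sum 6, len 2
add 4: [0, 6, 4] sum 10, len 3
add 2: [4, 2] sum 6, len 2
add 2: [4, 2, 2] sum 8, len 3
add 6: [2, 2, 6] sum 10, len 3
add 4: [6, 4] sum 10, len 2
add 7: [7] sum 7, len 1
add 1: [7, 1] sum 8, len 2
add 9: [1, 9] sum 10, len 2
add 2: [2] sum 2, len 1
add 9: [9] sum 9, len 1
add 0: [9, 0] sum 9, len 2
add 8: [0, 8] sum 8, len 2
add 4: [4] sum 4, len 1
add 1: [4, 1] sum 5, len 2
Longest length seen: 4.

4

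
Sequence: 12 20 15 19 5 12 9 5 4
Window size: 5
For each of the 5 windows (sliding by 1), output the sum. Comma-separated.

71, 71, 60, 50, 35

Sliding a size-5 window across the 9 values:
[12, 20, 15, 19, 5] → sum 71
[20, 15, 19, 5, 12] → sum 71
[15, 19, 5, 12, 9] → sum 60
[19, 5, 12, 9, 5] → sum 50
[5, 12, 9, 5, 4] → sum 35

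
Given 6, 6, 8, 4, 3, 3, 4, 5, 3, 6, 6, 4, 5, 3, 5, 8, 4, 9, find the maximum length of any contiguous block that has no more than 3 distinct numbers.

6

add 6: window [6] (1 distinct), len 1
add 6: window [6, 6] (1 distinct), len 2
add 8: window [6, 6, 8] (2 distinct), len 3
add 4: window [6, 6, 8, 4] (3 distinct), len 4
add 3: window [8, 4, 3] (3 distinct), len 3
add 3: window [8, 4, 3, 3] (3 distinct), len 4
add 4: window [8, 4, 3, 3, 4] (3 distinct), len 5
add 5: window [4, 3, 3, 4, 5] (3 distinct), len 5
add 3: window [4, 3, 3, 4, 5, 3] (3 distinct), len 6
add 6: window [5, 3, 6] (3 distinct), len 3
add 6: window [5, 3, 6, 6] (3 distinct), len 4
add 4: window [3, 6, 6, 4] (3 distinct), len 4
add 5: window [6, 6, 4, 5] (3 distinct), len 4
add 3: window [4, 5, 3] (3 distinct), len 3
add 5: window [4, 5, 3, 5] (3 distinct), len 4
add 8: window [5, 3, 5, 8] (3 distinct), len 4
add 4: window [5, 8, 4] (3 distinct), len 3
add 9: window [8, 4, 9] (3 distinct), len 3
Longest length with ≤3 distinct: 6.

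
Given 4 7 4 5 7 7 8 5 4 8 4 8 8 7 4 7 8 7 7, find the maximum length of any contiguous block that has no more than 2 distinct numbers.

5

[4] 1 distinct, len 1
[4, 7] 2 distinct, len 2
[4, 7, 4] 2 distinct, len 3
[4, 5] 2 distinct, len 2
[5, 7] 2 distinct, len 2
[5, 7, 7] 2 distinct, len 3
[7, 7, 8] 2 distinct, len 3
[8, 5] 2 distinct, len 2
[5, 4] 2 distinct, len 2
[4, 8] 2 distinct, len 2
[4, 8, 4] 2 distinct, len 3
[4, 8, 4, 8] 2 distinct, len 4
[4, 8, 4, 8, 8] 2 distinct, len 5
[8, 8, 7] 2 distinct, len 3
[7, 4] 2 distinct, len 2
[7, 4, 7] 2 distinct, len 3
[7, 8] 2 distinct, len 2
[7, 8, 7] 2 distinct, len 3
[7, 8, 7, 7] 2 distinct, len 4
Longest length with ≤2 distinct: 5.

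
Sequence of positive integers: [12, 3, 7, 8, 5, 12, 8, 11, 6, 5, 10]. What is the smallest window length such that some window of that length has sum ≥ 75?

Extend right; whenever the sum reaches 75, record the length and shrink from the left:
add 12: running sum 12 < 75
add 3: running sum 15 < 75
add 7: running sum 22 < 75
add 8: running sum 30 < 75
add 5: running sum 35 < 75
add 12: running sum 47 < 75
add 8: running sum 55 < 75
add 11: running sum 66 < 75
add 6: running sum 72 < 75
add 5: shortest ending here [12, 3, 7, 8, 5, 12, 8, 11, 6, 5] sum 77, len 10
add 10: shortest ending here [3, 7, 8, 5, 12, 8, 11, 6, 5, 10] sum 75, len 10
Shortest qualifying length: 10.

10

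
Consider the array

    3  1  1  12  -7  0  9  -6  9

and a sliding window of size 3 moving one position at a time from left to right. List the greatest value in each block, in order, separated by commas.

3, 12, 12, 12, 9, 9, 9

(3, 1, 1) → max 3
(1, 1, 12) → max 12
(1, 12, -7) → max 12
(12, -7, 0) → max 12
(-7, 0, 9) → max 9
(0, 9, -6) → max 9
(9, -6, 9) → max 9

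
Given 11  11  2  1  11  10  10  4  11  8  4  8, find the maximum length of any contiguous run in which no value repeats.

add 11: [11] len 1
add 11 (repeat 11, move left end past it): [11] len 1
add 2: [11, 2] len 2
add 1: [11, 2, 1] len 3
add 11 (repeat 11, move left end past it): [2, 1, 11] len 3
add 10: [2, 1, 11, 10] len 4
add 10 (repeat 10, move left end past it): [10] len 1
add 4: [10, 4] len 2
add 11: [10, 4, 11] len 3
add 8: [10, 4, 11, 8] len 4
add 4 (repeat 4, move left end past it): [11, 8, 4] len 3
add 8 (repeat 8, move left end past it): [4, 8] len 2
Longest all-distinct length: 4.

4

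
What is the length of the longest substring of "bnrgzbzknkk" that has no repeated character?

add b: [b] len 1
add n: [b, n] len 2
add r: [b, n, r] len 3
add g: [b, n, r, g] len 4
add z: [b, n, r, g, z] len 5
add b (repeat b, move left end past it): [n, r, g, z, b] len 5
add z (repeat z, move left end past it): [b, z] len 2
add k: [b, z, k] len 3
add n: [b, z, k, n] len 4
add k (repeat k, move left end past it): [n, k] len 2
add k (repeat k, move left end past it): [k] len 1
Longest all-distinct length: 5.

5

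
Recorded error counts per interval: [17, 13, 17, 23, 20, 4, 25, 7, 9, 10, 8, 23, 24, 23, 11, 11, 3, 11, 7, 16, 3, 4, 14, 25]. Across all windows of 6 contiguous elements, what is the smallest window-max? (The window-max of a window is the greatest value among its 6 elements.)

[17, 13, 17, 23, 20, 4] → max 23
[13, 17, 23, 20, 4, 25] → max 25
[17, 23, 20, 4, 25, 7] → max 25
[23, 20, 4, 25, 7, 9] → max 25
[20, 4, 25, 7, 9, 10] → max 25
[4, 25, 7, 9, 10, 8] → max 25
[25, 7, 9, 10, 8, 23] → max 25
[7, 9, 10, 8, 23, 24] → max 24
[9, 10, 8, 23, 24, 23] → max 24
[10, 8, 23, 24, 23, 11] → max 24
[8, 23, 24, 23, 11, 11] → max 24
[23, 24, 23, 11, 11, 3] → max 24
[24, 23, 11, 11, 3, 11] → max 24
[23, 11, 11, 3, 11, 7] → max 23
[11, 11, 3, 11, 7, 16] → max 16
[11, 3, 11, 7, 16, 3] → max 16
[3, 11, 7, 16, 3, 4] → max 16
[11, 7, 16, 3, 4, 14] → max 16
[7, 16, 3, 4, 14, 25] → max 25
Smallest of these is 16.

16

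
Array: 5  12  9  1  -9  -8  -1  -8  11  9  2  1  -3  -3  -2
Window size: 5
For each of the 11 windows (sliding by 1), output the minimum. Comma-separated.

-9, -9, -9, -9, -9, -8, -8, -8, -3, -3, -3

5 12 9 1 -9 → min -9
12 9 1 -9 -8 → min -9
9 1 -9 -8 -1 → min -9
1 -9 -8 -1 -8 → min -9
-9 -8 -1 -8 11 → min -9
-8 -1 -8 11 9 → min -8
-1 -8 11 9 2 → min -8
-8 11 9 2 1 → min -8
11 9 2 1 -3 → min -3
9 2 1 -3 -3 → min -3
2 1 -3 -3 -2 → min -3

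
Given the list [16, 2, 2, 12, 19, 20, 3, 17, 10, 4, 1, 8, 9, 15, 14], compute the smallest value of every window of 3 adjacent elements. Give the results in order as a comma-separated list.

[16, 2, 2] → min 2
[2, 2, 12] → min 2
[2, 12, 19] → min 2
[12, 19, 20] → min 12
[19, 20, 3] → min 3
[20, 3, 17] → min 3
[3, 17, 10] → min 3
[17, 10, 4] → min 4
[10, 4, 1] → min 1
[4, 1, 8] → min 1
[1, 8, 9] → min 1
[8, 9, 15] → min 8
[9, 15, 14] → min 9

2, 2, 2, 12, 3, 3, 3, 4, 1, 1, 1, 8, 9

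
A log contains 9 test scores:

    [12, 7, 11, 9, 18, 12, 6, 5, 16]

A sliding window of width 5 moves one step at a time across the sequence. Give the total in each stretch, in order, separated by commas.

57, 57, 56, 50, 57

12 7 11 9 18 → sum 57
7 11 9 18 12 → sum 57
11 9 18 12 6 → sum 56
9 18 12 6 5 → sum 50
18 12 6 5 16 → sum 57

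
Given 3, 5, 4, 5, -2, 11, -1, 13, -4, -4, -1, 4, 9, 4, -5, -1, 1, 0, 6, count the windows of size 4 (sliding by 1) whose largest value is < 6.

5

(3, 5, 4, 5) → max 5  < 6 ✓
(5, 4, 5, -2) → max 5  < 6 ✓
(4, 5, -2, 11) → max 11
(5, -2, 11, -1) → max 11
(-2, 11, -1, 13) → max 13
(11, -1, 13, -4) → max 13
(-1, 13, -4, -4) → max 13
(13, -4, -4, -1) → max 13
(-4, -4, -1, 4) → max 4  < 6 ✓
(-4, -1, 4, 9) → max 9
(-1, 4, 9, 4) → max 9
(4, 9, 4, -5) → max 9
(9, 4, -5, -1) → max 9
(4, -5, -1, 1) → max 4  < 6 ✓
(-5, -1, 1, 0) → max 1  < 6 ✓
(-1, 1, 0, 6) → max 6
5 windows satisfy the condition.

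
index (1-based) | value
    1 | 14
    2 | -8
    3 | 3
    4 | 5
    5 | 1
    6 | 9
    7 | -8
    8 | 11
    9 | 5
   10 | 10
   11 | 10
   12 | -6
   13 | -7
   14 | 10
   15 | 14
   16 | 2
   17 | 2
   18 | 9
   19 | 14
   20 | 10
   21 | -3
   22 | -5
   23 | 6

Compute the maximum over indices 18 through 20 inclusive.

14

Elements at indices 18..20: 9, 14, 10
max(9, 14, 10) = 14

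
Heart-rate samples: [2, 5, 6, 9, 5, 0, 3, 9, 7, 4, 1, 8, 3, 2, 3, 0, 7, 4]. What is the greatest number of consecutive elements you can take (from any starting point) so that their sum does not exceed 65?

15

add 2: [2] sum 2, len 1
add 5: [2, 5] sum 7, len 2
add 6: [2, 5, 6] sum 13, len 3
add 9: [2, 5, 6, 9] sum 22, len 4
add 5: [2, 5, 6, 9, 5] sum 27, len 5
add 0: [2, 5, 6, 9, 5, 0] sum 27, len 6
add 3: [2, 5, 6, 9, 5, 0, 3] sum 30, len 7
add 9: [2, 5, 6, 9, 5, 0, 3, 9] sum 39, len 8
add 7: [2, 5, 6, 9, 5, 0, 3, 9, 7] sum 46, len 9
add 4: [2, 5, 6, 9, 5, 0, 3, 9, 7, 4] sum 50, len 10
add 1: [2, 5, 6, 9, 5, 0, 3, 9, 7, 4, 1] sum 51, len 11
add 8: [2, 5, 6, 9, 5, 0, 3, 9, 7, 4, 1, 8] sum 59, len 12
add 3: [2, 5, 6, 9, 5, 0, 3, 9, 7, 4, 1, 8, 3] sum 62, len 13
add 2: [2, 5, 6, 9, 5, 0, 3, 9, 7, 4, 1, 8, 3, 2] sum 64, len 14
add 3: [5, 6, 9, 5, 0, 3, 9, 7, 4, 1, 8, 3, 2, 3] sum 65, len 14
add 0: [5, 6, 9, 5, 0, 3, 9, 7, 4, 1, 8, 3, 2, 3, 0] sum 65, len 15
add 7: [9, 5, 0, 3, 9, 7, 4, 1, 8, 3, 2, 3, 0, 7] sum 61, len 14
add 4: [9, 5, 0, 3, 9, 7, 4, 1, 8, 3, 2, 3, 0, 7, 4] sum 65, len 15
Longest length seen: 15.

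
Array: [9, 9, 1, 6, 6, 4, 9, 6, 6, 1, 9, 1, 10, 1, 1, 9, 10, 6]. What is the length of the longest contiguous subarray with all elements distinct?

4

add 9: [9] len 1
add 9 (repeat 9, move left end past it): [9] len 1
add 1: [9, 1] len 2
add 6: [9, 1, 6] len 3
add 6 (repeat 6, move left end past it): [6] len 1
add 4: [6, 4] len 2
add 9: [6, 4, 9] len 3
add 6 (repeat 6, move left end past it): [4, 9, 6] len 3
add 6 (repeat 6, move left end past it): [6] len 1
add 1: [6, 1] len 2
add 9: [6, 1, 9] len 3
add 1 (repeat 1, move left end past it): [9, 1] len 2
add 10: [9, 1, 10] len 3
add 1 (repeat 1, move left end past it): [10, 1] len 2
add 1 (repeat 1, move left end past it): [1] len 1
add 9: [1, 9] len 2
add 10: [1, 9, 10] len 3
add 6: [1, 9, 10, 6] len 4
Longest all-distinct length: 4.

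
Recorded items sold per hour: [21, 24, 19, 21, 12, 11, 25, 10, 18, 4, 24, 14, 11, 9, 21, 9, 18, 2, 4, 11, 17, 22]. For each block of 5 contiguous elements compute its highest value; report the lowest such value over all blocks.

18

[21, 24, 19, 21, 12] → max 24
[24, 19, 21, 12, 11] → max 24
[19, 21, 12, 11, 25] → max 25
[21, 12, 11, 25, 10] → max 25
[12, 11, 25, 10, 18] → max 25
[11, 25, 10, 18, 4] → max 25
[25, 10, 18, 4, 24] → max 25
[10, 18, 4, 24, 14] → max 24
[18, 4, 24, 14, 11] → max 24
[4, 24, 14, 11, 9] → max 24
[24, 14, 11, 9, 21] → max 24
[14, 11, 9, 21, 9] → max 21
[11, 9, 21, 9, 18] → max 21
[9, 21, 9, 18, 2] → max 21
[21, 9, 18, 2, 4] → max 21
[9, 18, 2, 4, 11] → max 18
[18, 2, 4, 11, 17] → max 18
[2, 4, 11, 17, 22] → max 22
Lowest of these is 18.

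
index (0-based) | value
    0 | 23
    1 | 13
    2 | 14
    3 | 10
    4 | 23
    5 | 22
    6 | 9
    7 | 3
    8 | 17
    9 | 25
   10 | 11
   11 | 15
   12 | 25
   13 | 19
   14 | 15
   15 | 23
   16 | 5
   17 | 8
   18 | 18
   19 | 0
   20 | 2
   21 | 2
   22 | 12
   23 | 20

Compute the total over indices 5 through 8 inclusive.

51

Elements at indices 5..8: 22, 9, 3, 17
sum(22, 9, 3, 17) = 51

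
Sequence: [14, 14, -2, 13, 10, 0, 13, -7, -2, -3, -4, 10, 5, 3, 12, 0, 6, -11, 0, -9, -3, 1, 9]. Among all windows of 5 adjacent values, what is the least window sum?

-22

14 14 -2 13 10 → sum 49
14 -2 13 10 0 → sum 35
-2 13 10 0 13 → sum 34
13 10 0 13 -7 → sum 29
10 0 13 -7 -2 → sum 14
0 13 -7 -2 -3 → sum 1
13 -7 -2 -3 -4 → sum -3
-7 -2 -3 -4 10 → sum -6
-2 -3 -4 10 5 → sum 6
-3 -4 10 5 3 → sum 11
-4 10 5 3 12 → sum 26
10 5 3 12 0 → sum 30
5 3 12 0 6 → sum 26
3 12 0 6 -11 → sum 10
12 0 6 -11 0 → sum 7
0 6 -11 0 -9 → sum -14
6 -11 0 -9 -3 → sum -17
-11 0 -9 -3 1 → sum -22
0 -9 -3 1 9 → sum -2
Least of these is -22.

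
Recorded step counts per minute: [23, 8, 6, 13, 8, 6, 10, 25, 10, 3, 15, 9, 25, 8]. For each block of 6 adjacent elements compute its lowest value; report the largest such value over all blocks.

23 8 6 13 8 6 → min 6
8 6 13 8 6 10 → min 6
6 13 8 6 10 25 → min 6
13 8 6 10 25 10 → min 6
8 6 10 25 10 3 → min 3
6 10 25 10 3 15 → min 3
10 25 10 3 15 9 → min 3
25 10 3 15 9 25 → min 3
10 3 15 9 25 8 → min 3
Largest of these is 6.

6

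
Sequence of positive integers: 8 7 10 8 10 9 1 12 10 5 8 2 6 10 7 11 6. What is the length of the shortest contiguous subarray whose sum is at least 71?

add 8: running sum 8 < 71
add 7: running sum 15 < 71
add 10: running sum 25 < 71
add 8: running sum 33 < 71
add 10: running sum 43 < 71
add 9: running sum 52 < 71
add 1: running sum 53 < 71
add 12: running sum 65 < 71
end 8: [8, 7, 10, 8, 10, 9, 1, 12, 10] sum 75, len 9
end 9: [7, 10, 8, 10, 9, 1, 12, 10, 5] sum 72, len 9
end 10: [10, 8, 10, 9, 1, 12, 10, 5, 8] sum 73, len 9
end 11: [10, 8, 10, 9, 1, 12, 10, 5, 8, 2] sum 75, len 10
end 12: [8, 10, 9, 1, 12, 10, 5, 8, 2, 6] sum 71, len 10
end 13: [10, 9, 1, 12, 10, 5, 8, 2, 6, 10] sum 73, len 10
end 14: [10, 9, 1, 12, 10, 5, 8, 2, 6, 10, 7] sum 80, len 11
end 15: [12, 10, 5, 8, 2, 6, 10, 7, 11] sum 71, len 9
end 16: [12, 10, 5, 8, 2, 6, 10, 7, 11, 6] sum 77, len 10
Shortest qualifying length: 9.

9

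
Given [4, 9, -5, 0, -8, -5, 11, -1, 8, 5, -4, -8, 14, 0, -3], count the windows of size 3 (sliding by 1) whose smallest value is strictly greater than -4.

3

4 9 -5 → min -5
9 -5 0 → min -5
-5 0 -8 → min -8
0 -8 -5 → min -8
-8 -5 11 → min -8
-5 11 -1 → min -5
11 -1 8 → min -1  > -4 ✓
-1 8 5 → min -1  > -4 ✓
8 5 -4 → min -4
5 -4 -8 → min -8
-4 -8 14 → min -8
-8 14 0 → min -8
14 0 -3 → min -3  > -4 ✓
3 windows satisfy the condition.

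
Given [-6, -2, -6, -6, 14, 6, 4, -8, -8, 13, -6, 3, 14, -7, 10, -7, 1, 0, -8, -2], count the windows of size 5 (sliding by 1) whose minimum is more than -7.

[-6, -2, -6, -6, 14] → min -6  > -7 ✓
[-2, -6, -6, 14, 6] → min -6  > -7 ✓
[-6, -6, 14, 6, 4] → min -6  > -7 ✓
[-6, 14, 6, 4, -8] → min -8
[14, 6, 4, -8, -8] → min -8
[6, 4, -8, -8, 13] → min -8
[4, -8, -8, 13, -6] → min -8
[-8, -8, 13, -6, 3] → min -8
[-8, 13, -6, 3, 14] → min -8
[13, -6, 3, 14, -7] → min -7
[-6, 3, 14, -7, 10] → min -7
[3, 14, -7, 10, -7] → min -7
[14, -7, 10, -7, 1] → min -7
[-7, 10, -7, 1, 0] → min -7
[10, -7, 1, 0, -8] → min -8
[-7, 1, 0, -8, -2] → min -8
3 windows satisfy the condition.

3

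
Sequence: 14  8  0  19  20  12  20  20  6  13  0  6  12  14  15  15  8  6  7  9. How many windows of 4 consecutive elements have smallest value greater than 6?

[14, 8, 0, 19] → min 0
[8, 0, 19, 20] → min 0
[0, 19, 20, 12] → min 0
[19, 20, 12, 20] → min 12  > 6 ✓
[20, 12, 20, 20] → min 12  > 6 ✓
[12, 20, 20, 6] → min 6
[20, 20, 6, 13] → min 6
[20, 6, 13, 0] → min 0
[6, 13, 0, 6] → min 0
[13, 0, 6, 12] → min 0
[0, 6, 12, 14] → min 0
[6, 12, 14, 15] → min 6
[12, 14, 15, 15] → min 12  > 6 ✓
[14, 15, 15, 8] → min 8  > 6 ✓
[15, 15, 8, 6] → min 6
[15, 8, 6, 7] → min 6
[8, 6, 7, 9] → min 6
4 windows satisfy the condition.

4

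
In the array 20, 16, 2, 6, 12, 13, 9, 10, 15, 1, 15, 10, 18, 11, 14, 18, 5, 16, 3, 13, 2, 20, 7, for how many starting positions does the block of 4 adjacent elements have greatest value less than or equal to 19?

17

20 16 2 6 → max 20
16 2 6 12 → max 16  ≤ 19 ✓
2 6 12 13 → max 13  ≤ 19 ✓
6 12 13 9 → max 13  ≤ 19 ✓
12 13 9 10 → max 13  ≤ 19 ✓
13 9 10 15 → max 15  ≤ 19 ✓
9 10 15 1 → max 15  ≤ 19 ✓
10 15 1 15 → max 15  ≤ 19 ✓
15 1 15 10 → max 15  ≤ 19 ✓
1 15 10 18 → max 18  ≤ 19 ✓
15 10 18 11 → max 18  ≤ 19 ✓
10 18 11 14 → max 18  ≤ 19 ✓
18 11 14 18 → max 18  ≤ 19 ✓
11 14 18 5 → max 18  ≤ 19 ✓
14 18 5 16 → max 18  ≤ 19 ✓
18 5 16 3 → max 18  ≤ 19 ✓
5 16 3 13 → max 16  ≤ 19 ✓
16 3 13 2 → max 16  ≤ 19 ✓
3 13 2 20 → max 20
13 2 20 7 → max 20
17 windows satisfy the condition.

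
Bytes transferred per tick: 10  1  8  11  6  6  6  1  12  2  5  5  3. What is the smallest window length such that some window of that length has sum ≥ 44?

Extend right; whenever the sum reaches 44, record the length and shrink from the left:
add 10: running sum 10 < 44
add 1: running sum 11 < 44
add 8: running sum 19 < 44
add 11: running sum 30 < 44
add 6: running sum 36 < 44
add 6: running sum 42 < 44
add 6: shortest ending here [10, 1, 8, 11, 6, 6, 6] sum 48, len 7
add 1: shortest ending here [10, 1, 8, 11, 6, 6, 6, 1] sum 49, len 8
add 12: shortest ending here [8, 11, 6, 6, 6, 1, 12] sum 50, len 7
add 2: shortest ending here [11, 6, 6, 6, 1, 12, 2] sum 44, len 7
add 5: shortest ending here [11, 6, 6, 6, 1, 12, 2, 5] sum 49, len 8
add 5: shortest ending here [11, 6, 6, 6, 1, 12, 2, 5, 5] sum 54, len 9
add 3: shortest ending here [6, 6, 6, 1, 12, 2, 5, 5, 3] sum 46, len 9
Shortest qualifying length: 7.

7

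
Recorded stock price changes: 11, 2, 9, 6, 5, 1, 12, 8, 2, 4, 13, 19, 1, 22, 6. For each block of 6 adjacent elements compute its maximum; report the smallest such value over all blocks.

11

[11, 2, 9, 6, 5, 1] → max 11
[2, 9, 6, 5, 1, 12] → max 12
[9, 6, 5, 1, 12, 8] → max 12
[6, 5, 1, 12, 8, 2] → max 12
[5, 1, 12, 8, 2, 4] → max 12
[1, 12, 8, 2, 4, 13] → max 13
[12, 8, 2, 4, 13, 19] → max 19
[8, 2, 4, 13, 19, 1] → max 19
[2, 4, 13, 19, 1, 22] → max 22
[4, 13, 19, 1, 22, 6] → max 22
Smallest of these is 11.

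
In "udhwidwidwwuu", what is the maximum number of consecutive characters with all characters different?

add u: [u] len 1
add d: [u, d] len 2
add h: [u, d, h] len 3
add w: [u, d, h, w] len 4
add i: [u, d, h, w, i] len 5
add d (repeat d, move left end past it): [h, w, i, d] len 4
add w (repeat w, move left end past it): [i, d, w] len 3
add i (repeat i, move left end past it): [d, w, i] len 3
add d (repeat d, move left end past it): [w, i, d] len 3
add w (repeat w, move left end past it): [i, d, w] len 3
add w (repeat w, move left end past it): [w] len 1
add u: [w, u] len 2
add u (repeat u, move left end past it): [u] len 1
Longest all-distinct length: 5.

5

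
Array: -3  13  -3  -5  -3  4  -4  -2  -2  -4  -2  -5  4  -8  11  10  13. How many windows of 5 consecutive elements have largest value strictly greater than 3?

11

[-3, 13, -3, -5, -3] → max 13  > 3 ✓
[13, -3, -5, -3, 4] → max 13  > 3 ✓
[-3, -5, -3, 4, -4] → max 4  > 3 ✓
[-5, -3, 4, -4, -2] → max 4  > 3 ✓
[-3, 4, -4, -2, -2] → max 4  > 3 ✓
[4, -4, -2, -2, -4] → max 4  > 3 ✓
[-4, -2, -2, -4, -2] → max -2
[-2, -2, -4, -2, -5] → max -2
[-2, -4, -2, -5, 4] → max 4  > 3 ✓
[-4, -2, -5, 4, -8] → max 4  > 3 ✓
[-2, -5, 4, -8, 11] → max 11  > 3 ✓
[-5, 4, -8, 11, 10] → max 11  > 3 ✓
[4, -8, 11, 10, 13] → max 13  > 3 ✓
11 windows satisfy the condition.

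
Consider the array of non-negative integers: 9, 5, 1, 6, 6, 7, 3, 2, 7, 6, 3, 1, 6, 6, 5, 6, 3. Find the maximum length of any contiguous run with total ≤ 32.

7

Extend to the right; shrink from the left whenever the sum exceeds 32:
[9] sum 9 len 1
[9, 5] sum 14 len 2
[9, 5, 1] sum 15 len 3
[9, 5, 1, 6] sum 21 len 4
[9, 5, 1, 6, 6] sum 27 len 5
[5, 1, 6, 6, 7] sum 25 len 5
[5, 1, 6, 6, 7, 3] sum 28 len 6
[5, 1, 6, 6, 7, 3, 2] sum 30 len 7
[1, 6, 6, 7, 3, 2, 7] sum 32 len 7
[6, 7, 3, 2, 7, 6] sum 31 len 6
[7, 3, 2, 7, 6, 3] sum 28 len 6
[7, 3, 2, 7, 6, 3, 1] sum 29 len 7
[3, 2, 7, 6, 3, 1, 6] sum 28 len 7
[2, 7, 6, 3, 1, 6, 6] sum 31 len 7
[6, 3, 1, 6, 6, 5] sum 27 len 6
[3, 1, 6, 6, 5, 6] sum 27 len 6
[3, 1, 6, 6, 5, 6, 3] sum 30 len 7
Longest length seen: 7.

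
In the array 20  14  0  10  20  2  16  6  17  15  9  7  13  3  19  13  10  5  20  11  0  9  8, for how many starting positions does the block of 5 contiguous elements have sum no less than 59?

[20, 14, 0, 10, 20] → sum 64  ≥ 59 ✓
[14, 0, 10, 20, 2] → sum 46
[0, 10, 20, 2, 16] → sum 48
[10, 20, 2, 16, 6] → sum 54
[20, 2, 16, 6, 17] → sum 61  ≥ 59 ✓
[2, 16, 6, 17, 15] → sum 56
[16, 6, 17, 15, 9] → sum 63  ≥ 59 ✓
[6, 17, 15, 9, 7] → sum 54
[17, 15, 9, 7, 13] → sum 61  ≥ 59 ✓
[15, 9, 7, 13, 3] → sum 47
[9, 7, 13, 3, 19] → sum 51
[7, 13, 3, 19, 13] → sum 55
[13, 3, 19, 13, 10] → sum 58
[3, 19, 13, 10, 5] → sum 50
[19, 13, 10, 5, 20] → sum 67  ≥ 59 ✓
[13, 10, 5, 20, 11] → sum 59  ≥ 59 ✓
[10, 5, 20, 11, 0] → sum 46
[5, 20, 11, 0, 9] → sum 45
[20, 11, 0, 9, 8] → sum 48
6 windows satisfy the condition.

6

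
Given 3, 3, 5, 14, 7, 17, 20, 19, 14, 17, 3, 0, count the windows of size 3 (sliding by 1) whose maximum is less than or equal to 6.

1

[3, 3, 5] → max 5  ≤ 6 ✓
[3, 5, 14] → max 14
[5, 14, 7] → max 14
[14, 7, 17] → max 17
[7, 17, 20] → max 20
[17, 20, 19] → max 20
[20, 19, 14] → max 20
[19, 14, 17] → max 19
[14, 17, 3] → max 17
[17, 3, 0] → max 17
1 window satisfy the condition.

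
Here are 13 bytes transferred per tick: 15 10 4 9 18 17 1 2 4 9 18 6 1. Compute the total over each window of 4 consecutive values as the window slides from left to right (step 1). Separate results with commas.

(15, 10, 4, 9) → sum 38
(10, 4, 9, 18) → sum 41
(4, 9, 18, 17) → sum 48
(9, 18, 17, 1) → sum 45
(18, 17, 1, 2) → sum 38
(17, 1, 2, 4) → sum 24
(1, 2, 4, 9) → sum 16
(2, 4, 9, 18) → sum 33
(4, 9, 18, 6) → sum 37
(9, 18, 6, 1) → sum 34

38, 41, 48, 45, 38, 24, 16, 33, 37, 34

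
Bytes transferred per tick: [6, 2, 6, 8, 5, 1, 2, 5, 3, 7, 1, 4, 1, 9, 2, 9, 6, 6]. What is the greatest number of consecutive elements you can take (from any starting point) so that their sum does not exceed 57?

Extend to the right; shrink from the left whenever the sum exceeds 57:
→ 6: sum 6, len 1
→ 2: sum 8, len 2
→ 6: sum 14, len 3
→ 8: sum 22, len 4
→ 5: sum 27, len 5
→ 1: sum 28, len 6
→ 2: sum 30, len 7
→ 5: sum 35, len 8
→ 3: sum 38, len 9
→ 7: sum 45, len 10
→ 1: sum 46, len 11
→ 4: sum 50, len 12
→ 1: sum 51, len 13
→ 9 (dropped 6): sum 54, len 13
→ 2: sum 56, len 14
→ 9 (dropped 2, 6): sum 57, len 13
→ 6 (dropped 8): sum 55, len 13
→ 6 (dropped 5): sum 56, len 13
Longest length seen: 14.

14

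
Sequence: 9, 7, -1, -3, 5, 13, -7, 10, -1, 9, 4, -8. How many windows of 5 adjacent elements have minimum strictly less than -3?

9 7 -1 -3 5 → min -3
7 -1 -3 5 13 → min -3
-1 -3 5 13 -7 → min -7  < -3 ✓
-3 5 13 -7 10 → min -7  < -3 ✓
5 13 -7 10 -1 → min -7  < -3 ✓
13 -7 10 -1 9 → min -7  < -3 ✓
-7 10 -1 9 4 → min -7  < -3 ✓
10 -1 9 4 -8 → min -8  < -3 ✓
6 windows satisfy the condition.

6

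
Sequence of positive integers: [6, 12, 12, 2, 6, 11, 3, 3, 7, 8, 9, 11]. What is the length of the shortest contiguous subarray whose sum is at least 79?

11

Extend right; whenever the sum reaches 79, record the length and shrink from the left:
add 6: running sum 6 < 79
add 12: running sum 18 < 79
add 12: running sum 30 < 79
add 2: running sum 32 < 79
add 6: running sum 38 < 79
add 11: running sum 49 < 79
add 3: running sum 52 < 79
add 3: running sum 55 < 79
add 7: running sum 62 < 79
add 8: running sum 70 < 79
end 10: [6, 12, 12, 2, 6, 11, 3, 3, 7, 8, 9] sum 79, len 11
end 11: [12, 12, 2, 6, 11, 3, 3, 7, 8, 9, 11] sum 84, len 11
Shortest qualifying length: 11.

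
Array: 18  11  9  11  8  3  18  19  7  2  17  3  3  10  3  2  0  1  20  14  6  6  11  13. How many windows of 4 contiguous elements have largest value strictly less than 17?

18 11 9 11 → max 18
11 9 11 8 → max 11  < 17 ✓
9 11 8 3 → max 11  < 17 ✓
11 8 3 18 → max 18
8 3 18 19 → max 19
3 18 19 7 → max 19
18 19 7 2 → max 19
19 7 2 17 → max 19
7 2 17 3 → max 17
2 17 3 3 → max 17
17 3 3 10 → max 17
3 3 10 3 → max 10  < 17 ✓
3 10 3 2 → max 10  < 17 ✓
10 3 2 0 → max 10  < 17 ✓
3 2 0 1 → max 3  < 17 ✓
2 0 1 20 → max 20
0 1 20 14 → max 20
1 20 14 6 → max 20
20 14 6 6 → max 20
14 6 6 11 → max 14  < 17 ✓
6 6 11 13 → max 13  < 17 ✓
8 windows satisfy the condition.

8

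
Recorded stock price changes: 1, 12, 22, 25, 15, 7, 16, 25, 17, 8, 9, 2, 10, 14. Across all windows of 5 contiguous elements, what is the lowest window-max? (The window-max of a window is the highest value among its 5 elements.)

14

(1, 12, 22, 25, 15) → max 25
(12, 22, 25, 15, 7) → max 25
(22, 25, 15, 7, 16) → max 25
(25, 15, 7, 16, 25) → max 25
(15, 7, 16, 25, 17) → max 25
(7, 16, 25, 17, 8) → max 25
(16, 25, 17, 8, 9) → max 25
(25, 17, 8, 9, 2) → max 25
(17, 8, 9, 2, 10) → max 17
(8, 9, 2, 10, 14) → max 14
Lowest of these is 14.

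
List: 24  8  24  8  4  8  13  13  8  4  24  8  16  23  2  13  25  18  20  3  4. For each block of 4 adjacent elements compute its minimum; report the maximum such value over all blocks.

[24, 8, 24, 8] → min 8
[8, 24, 8, 4] → min 4
[24, 8, 4, 8] → min 4
[8, 4, 8, 13] → min 4
[4, 8, 13, 13] → min 4
[8, 13, 13, 8] → min 8
[13, 13, 8, 4] → min 4
[13, 8, 4, 24] → min 4
[8, 4, 24, 8] → min 4
[4, 24, 8, 16] → min 4
[24, 8, 16, 23] → min 8
[8, 16, 23, 2] → min 2
[16, 23, 2, 13] → min 2
[23, 2, 13, 25] → min 2
[2, 13, 25, 18] → min 2
[13, 25, 18, 20] → min 13
[25, 18, 20, 3] → min 3
[18, 20, 3, 4] → min 3
Maximum of these is 13.

13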